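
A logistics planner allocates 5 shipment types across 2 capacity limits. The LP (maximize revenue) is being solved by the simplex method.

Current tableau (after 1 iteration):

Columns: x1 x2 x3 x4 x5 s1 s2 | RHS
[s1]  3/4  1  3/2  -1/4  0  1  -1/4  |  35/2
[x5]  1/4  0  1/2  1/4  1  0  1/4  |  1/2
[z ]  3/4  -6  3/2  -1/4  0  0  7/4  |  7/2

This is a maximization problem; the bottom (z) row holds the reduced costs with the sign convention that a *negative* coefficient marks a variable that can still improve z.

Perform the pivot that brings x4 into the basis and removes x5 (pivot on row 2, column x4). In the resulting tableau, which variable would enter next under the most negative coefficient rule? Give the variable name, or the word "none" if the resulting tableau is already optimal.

Pivot element 1/4. New z-row = old z-row − (-1/4)·(row 2/(1/4)).
Updated z-row coefficients: x1: 1, x2: -6, x3: 2, x4: 0, x5: 1, s1: 0, s2: 2.
The most negative is -6 in column x2, so x2 would enter next.

x2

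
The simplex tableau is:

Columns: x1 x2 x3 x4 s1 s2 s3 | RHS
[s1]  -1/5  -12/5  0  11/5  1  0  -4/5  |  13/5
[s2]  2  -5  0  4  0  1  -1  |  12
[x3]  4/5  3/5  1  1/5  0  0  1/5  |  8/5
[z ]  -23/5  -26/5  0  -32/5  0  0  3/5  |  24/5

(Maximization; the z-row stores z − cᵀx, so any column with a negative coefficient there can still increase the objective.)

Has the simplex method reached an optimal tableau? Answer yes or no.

Column x1 has objective-row coefficient -23/5, which is negative; an improving pivot exists, so not yet optimal.

no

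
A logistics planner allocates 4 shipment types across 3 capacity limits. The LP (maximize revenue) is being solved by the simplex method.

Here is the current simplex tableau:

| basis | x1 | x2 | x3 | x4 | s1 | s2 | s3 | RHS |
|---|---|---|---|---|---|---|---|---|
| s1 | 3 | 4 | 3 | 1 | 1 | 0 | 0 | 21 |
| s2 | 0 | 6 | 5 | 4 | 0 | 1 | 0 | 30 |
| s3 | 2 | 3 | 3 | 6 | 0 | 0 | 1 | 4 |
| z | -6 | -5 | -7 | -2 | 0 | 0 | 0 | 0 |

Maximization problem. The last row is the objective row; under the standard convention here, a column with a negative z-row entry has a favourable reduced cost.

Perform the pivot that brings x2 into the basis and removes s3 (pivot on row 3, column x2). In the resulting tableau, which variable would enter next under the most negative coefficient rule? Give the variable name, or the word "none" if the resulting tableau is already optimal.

Pivot element 3. New z-row = old z-row − (-5)·(row 3/3).
Updated z-row coefficients: x1: -8/3, x2: 0, x3: -2, x4: 8, s1: 0, s2: 0, s3: 5/3.
The most negative is -8/3 in column x1, so x1 would enter next.

x1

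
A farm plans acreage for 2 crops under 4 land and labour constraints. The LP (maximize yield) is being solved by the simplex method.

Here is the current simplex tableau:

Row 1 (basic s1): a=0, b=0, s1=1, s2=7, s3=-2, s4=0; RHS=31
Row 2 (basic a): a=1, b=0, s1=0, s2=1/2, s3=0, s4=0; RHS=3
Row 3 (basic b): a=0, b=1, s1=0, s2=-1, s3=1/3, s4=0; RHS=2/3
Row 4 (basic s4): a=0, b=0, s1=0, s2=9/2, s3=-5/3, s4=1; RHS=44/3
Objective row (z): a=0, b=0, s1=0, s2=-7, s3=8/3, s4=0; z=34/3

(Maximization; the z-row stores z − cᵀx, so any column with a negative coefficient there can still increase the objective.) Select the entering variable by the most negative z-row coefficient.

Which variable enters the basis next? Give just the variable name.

s2

Objective-row coefficients: a: 0, b: 0, s1: 0, s2: -7, s3: 8/3, s4: 0.
The most negative is -7 in column s2, so s2 enters.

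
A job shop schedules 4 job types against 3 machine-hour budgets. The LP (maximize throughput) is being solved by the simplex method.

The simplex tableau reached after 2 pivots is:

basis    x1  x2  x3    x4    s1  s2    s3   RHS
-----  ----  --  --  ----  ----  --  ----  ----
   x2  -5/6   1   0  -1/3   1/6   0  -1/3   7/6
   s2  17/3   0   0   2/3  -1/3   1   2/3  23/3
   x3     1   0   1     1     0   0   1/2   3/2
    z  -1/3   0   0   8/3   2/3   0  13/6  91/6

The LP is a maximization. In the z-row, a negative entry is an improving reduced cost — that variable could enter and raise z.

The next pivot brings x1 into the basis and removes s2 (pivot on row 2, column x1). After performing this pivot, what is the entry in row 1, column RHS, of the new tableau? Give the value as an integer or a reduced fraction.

39/17

Pivot element is row 2, column x1: 17/3.
Normalize row 2: new (row 2, RHS) = (23/3)/(17/3) = 23/17.
row 1 ← row 1 − (-5/6)·(new row 2): 7/6 − (-5/6)·(23/17) = 39/17.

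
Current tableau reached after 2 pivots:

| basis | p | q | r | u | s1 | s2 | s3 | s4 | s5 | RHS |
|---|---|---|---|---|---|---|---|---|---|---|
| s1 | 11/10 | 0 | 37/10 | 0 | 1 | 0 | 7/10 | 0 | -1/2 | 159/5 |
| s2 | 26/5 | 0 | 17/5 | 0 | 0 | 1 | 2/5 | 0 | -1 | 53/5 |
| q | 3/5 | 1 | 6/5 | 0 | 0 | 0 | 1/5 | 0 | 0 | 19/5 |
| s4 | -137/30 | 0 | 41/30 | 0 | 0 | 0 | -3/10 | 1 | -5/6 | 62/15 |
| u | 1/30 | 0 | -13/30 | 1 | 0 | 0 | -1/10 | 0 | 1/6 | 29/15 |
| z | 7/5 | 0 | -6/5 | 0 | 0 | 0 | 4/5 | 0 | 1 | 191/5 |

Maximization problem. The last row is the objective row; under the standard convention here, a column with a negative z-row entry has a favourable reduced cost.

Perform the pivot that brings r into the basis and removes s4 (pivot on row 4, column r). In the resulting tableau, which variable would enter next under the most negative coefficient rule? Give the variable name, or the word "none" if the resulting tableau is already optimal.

Pivot element 41/30. New z-row = old z-row − (-6/5)·(row 4/(41/30)).
Updated z-row coefficients: p: -107/41, q: 0, r: 0, u: 0, s1: 0, s2: 0, s3: 22/41, s4: 36/41, s5: 11/41.
The most negative is -107/41 in column p, so p would enter next.

p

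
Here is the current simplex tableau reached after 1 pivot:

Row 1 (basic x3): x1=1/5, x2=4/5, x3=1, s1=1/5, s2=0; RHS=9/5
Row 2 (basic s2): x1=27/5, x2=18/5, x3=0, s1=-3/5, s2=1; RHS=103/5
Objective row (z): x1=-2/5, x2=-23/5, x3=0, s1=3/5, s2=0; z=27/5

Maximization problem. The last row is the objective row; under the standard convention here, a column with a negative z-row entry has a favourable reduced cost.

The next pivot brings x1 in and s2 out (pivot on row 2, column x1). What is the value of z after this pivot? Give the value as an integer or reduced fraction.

Minimum ratio for x1: (103/5)/(27/5) = 103/27.
z changes by −(z-row coeff of x1)·ratio = −(-2/5)·(103/27) = 206/135.
New z = 27/5 + (206/135) = 187/27.

187/27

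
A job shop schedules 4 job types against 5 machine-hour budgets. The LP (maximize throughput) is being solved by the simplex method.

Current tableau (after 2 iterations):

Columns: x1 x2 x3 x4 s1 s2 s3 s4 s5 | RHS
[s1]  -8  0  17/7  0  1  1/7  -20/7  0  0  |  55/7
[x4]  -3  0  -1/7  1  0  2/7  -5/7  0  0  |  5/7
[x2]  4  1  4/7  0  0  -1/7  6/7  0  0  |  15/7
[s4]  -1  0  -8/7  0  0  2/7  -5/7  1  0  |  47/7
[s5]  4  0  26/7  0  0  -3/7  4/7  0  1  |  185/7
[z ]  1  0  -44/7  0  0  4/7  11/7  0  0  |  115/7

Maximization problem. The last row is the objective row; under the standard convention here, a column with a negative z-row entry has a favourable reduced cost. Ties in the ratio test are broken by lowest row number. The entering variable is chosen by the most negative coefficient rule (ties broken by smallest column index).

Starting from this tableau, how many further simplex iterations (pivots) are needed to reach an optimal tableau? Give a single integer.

pivot: x3 in, s1 out → z = 625/17
pivot: x1 in, x2 out → z = 151/4
pivot: s3 in, x1 out → z = 985/26
No improving column remains; optimal.

3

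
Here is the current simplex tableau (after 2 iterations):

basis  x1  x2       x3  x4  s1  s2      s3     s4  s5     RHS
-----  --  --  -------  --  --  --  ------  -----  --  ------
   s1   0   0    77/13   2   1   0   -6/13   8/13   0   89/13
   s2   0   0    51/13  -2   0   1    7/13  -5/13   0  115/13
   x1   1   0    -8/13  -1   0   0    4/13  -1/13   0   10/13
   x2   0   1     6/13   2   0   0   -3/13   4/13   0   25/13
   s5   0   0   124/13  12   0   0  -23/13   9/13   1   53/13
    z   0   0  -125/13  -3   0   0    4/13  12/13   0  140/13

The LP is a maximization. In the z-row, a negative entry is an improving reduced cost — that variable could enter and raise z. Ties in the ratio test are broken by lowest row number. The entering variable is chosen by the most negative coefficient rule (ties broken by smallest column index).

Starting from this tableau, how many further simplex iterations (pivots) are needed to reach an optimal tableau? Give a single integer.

pivot: x3 in, s5 out → z = 1845/124
pivot: s3 in, x1 out → z = 91/4
No improving column remains; optimal.

2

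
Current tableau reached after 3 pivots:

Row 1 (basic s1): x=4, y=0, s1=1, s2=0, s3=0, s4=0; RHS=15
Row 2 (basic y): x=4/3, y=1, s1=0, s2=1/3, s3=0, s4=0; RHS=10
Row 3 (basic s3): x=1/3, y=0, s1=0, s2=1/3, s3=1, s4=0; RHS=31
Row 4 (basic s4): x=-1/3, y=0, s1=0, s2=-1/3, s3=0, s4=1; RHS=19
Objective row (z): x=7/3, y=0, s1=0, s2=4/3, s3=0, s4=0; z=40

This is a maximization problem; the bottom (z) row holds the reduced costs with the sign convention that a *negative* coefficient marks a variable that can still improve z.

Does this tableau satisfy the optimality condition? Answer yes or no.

yes

No objective-row coefficient is strictly negative, so no entering variable exists; the tableau is optimal.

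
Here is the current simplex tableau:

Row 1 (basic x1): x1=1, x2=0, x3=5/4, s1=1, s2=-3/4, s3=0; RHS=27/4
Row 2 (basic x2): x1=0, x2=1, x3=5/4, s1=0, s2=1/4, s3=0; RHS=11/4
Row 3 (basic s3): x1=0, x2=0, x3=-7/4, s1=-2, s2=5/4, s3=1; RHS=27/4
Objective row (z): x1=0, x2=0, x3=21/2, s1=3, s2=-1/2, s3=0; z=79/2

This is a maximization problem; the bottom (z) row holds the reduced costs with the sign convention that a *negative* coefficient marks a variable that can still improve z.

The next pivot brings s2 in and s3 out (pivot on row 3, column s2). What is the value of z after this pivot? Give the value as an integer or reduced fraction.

Minimum ratio for s2: (27/4)/(5/4) = 27/5.
z changes by −(z-row coeff of s2)·ratio = −(-1/2)·(27/5) = 27/10.
New z = 79/2 + (27/10) = 211/5.

211/5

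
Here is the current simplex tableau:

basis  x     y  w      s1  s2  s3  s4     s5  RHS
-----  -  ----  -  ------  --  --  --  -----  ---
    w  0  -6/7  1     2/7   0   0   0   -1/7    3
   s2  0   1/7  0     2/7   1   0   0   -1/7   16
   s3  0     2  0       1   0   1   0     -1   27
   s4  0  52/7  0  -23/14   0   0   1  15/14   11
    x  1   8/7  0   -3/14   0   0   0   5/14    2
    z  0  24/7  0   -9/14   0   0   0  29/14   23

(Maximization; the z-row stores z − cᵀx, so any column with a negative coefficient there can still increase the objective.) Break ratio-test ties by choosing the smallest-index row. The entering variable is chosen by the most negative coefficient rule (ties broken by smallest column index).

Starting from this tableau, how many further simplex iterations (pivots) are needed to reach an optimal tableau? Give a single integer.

pivot: s1 in, w out → z = 119/4
No improving column remains; optimal.

1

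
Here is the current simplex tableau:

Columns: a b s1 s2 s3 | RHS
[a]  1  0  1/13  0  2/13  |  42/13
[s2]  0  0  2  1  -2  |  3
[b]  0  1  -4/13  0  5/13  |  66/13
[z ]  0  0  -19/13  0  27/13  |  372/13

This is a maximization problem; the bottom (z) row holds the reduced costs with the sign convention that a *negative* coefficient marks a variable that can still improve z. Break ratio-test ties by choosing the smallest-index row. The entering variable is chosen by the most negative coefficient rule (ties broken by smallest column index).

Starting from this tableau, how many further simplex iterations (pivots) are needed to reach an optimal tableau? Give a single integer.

pivot: s1 in, s2 out → z = 801/26
No improving column remains; optimal.

1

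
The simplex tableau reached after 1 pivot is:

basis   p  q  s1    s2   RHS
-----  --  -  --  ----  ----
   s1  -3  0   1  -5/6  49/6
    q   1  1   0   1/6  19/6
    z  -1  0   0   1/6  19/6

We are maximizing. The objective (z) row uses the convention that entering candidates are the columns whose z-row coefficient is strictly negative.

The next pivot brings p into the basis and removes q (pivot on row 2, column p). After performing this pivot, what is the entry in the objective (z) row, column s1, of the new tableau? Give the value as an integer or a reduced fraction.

Pivot element is row 2, column p: 1.
Normalize row 2: new (row 2, s1) = 0/1 = 0.
z-row ← z-row − (-1)·(new row 2): 0 − (-1)·0 = 0.

0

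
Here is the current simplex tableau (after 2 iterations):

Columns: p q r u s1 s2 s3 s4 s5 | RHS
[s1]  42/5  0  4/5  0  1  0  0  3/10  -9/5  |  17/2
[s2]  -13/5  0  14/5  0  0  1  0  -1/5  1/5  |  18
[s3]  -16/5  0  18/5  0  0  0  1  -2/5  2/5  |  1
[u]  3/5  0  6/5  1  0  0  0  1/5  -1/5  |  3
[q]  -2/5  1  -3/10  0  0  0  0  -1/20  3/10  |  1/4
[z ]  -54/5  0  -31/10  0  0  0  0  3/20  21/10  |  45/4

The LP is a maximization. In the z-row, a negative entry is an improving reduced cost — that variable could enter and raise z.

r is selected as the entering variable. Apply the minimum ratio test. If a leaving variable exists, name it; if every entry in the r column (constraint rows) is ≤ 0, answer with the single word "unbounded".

s3

Ratios: row 1 (s1): (17/2)/(4/5) = 85/8; row 2 (s2): 18/(14/5) = 45/7; row 3 (s3): 1/(18/5) = 5/18; row 4 (u): 3/(6/5) = 5/2; row 5 (q): entry -3/10 ≤ 0, skip.
Minimum ratio is in the s3 row, so s3 leaves.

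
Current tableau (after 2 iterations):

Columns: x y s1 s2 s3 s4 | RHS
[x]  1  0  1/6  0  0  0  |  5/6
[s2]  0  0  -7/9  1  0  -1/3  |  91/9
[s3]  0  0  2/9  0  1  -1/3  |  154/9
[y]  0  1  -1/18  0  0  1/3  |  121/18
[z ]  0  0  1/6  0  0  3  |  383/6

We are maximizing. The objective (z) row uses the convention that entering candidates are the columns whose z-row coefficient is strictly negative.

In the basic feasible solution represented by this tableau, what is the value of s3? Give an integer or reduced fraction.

154/9

s3 is basic (row 3); its value is the RHS of that row: 154/9.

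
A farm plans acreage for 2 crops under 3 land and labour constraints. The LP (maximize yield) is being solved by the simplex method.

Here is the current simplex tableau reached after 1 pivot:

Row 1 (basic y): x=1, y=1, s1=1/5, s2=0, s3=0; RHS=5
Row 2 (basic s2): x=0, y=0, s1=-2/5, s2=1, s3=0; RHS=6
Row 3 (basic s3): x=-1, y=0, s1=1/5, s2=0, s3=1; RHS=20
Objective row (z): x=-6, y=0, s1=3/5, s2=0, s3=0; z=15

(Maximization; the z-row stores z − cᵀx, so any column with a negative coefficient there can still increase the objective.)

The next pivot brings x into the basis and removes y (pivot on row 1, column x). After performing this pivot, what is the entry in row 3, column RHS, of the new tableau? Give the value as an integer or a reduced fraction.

Pivot element is row 1, column x: 1.
Normalize row 1: new (row 1, RHS) = 5/1 = 5.
row 3 ← row 3 − (-1)·(new row 1): 20 − (-1)·5 = 25.

25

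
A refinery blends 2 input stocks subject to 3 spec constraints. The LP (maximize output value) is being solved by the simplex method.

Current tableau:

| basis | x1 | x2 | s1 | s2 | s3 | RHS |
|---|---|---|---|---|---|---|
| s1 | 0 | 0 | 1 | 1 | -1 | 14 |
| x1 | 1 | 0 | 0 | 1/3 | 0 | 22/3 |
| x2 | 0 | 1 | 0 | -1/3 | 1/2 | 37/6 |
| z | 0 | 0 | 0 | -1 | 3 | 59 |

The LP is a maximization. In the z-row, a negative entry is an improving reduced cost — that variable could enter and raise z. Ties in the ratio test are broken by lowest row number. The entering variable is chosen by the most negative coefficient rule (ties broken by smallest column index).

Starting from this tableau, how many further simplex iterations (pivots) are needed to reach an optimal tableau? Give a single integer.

pivot: s2 in, s1 out → z = 73
No improving column remains; optimal.

1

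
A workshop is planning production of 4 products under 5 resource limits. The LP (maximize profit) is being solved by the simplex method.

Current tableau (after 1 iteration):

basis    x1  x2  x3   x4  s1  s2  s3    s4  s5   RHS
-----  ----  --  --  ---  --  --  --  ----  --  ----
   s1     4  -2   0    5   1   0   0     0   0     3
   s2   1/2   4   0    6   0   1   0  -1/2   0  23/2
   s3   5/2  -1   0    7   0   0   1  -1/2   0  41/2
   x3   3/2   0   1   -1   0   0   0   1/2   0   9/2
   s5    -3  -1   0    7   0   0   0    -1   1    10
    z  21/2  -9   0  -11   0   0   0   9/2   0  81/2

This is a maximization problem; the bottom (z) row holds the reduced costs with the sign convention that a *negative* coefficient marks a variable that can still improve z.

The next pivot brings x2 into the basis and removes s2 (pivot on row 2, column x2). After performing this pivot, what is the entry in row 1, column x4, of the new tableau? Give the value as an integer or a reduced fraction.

8

Pivot element is row 2, column x2: 4.
Normalize row 2: new (row 2, x4) = 6/4 = 3/2.
row 1 ← row 1 − (-2)·(new row 2): 5 − (-2)·(3/2) = 8.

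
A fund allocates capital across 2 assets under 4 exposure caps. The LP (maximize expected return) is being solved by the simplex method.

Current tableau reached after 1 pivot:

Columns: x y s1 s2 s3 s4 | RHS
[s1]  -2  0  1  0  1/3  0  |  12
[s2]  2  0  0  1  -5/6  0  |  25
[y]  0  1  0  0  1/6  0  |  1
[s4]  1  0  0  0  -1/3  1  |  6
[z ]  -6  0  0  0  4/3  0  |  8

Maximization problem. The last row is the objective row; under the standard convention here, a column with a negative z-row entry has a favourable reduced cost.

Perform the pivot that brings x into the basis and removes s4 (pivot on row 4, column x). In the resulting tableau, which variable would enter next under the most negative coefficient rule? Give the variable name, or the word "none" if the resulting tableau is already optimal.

s3

Pivot element 1. New z-row = old z-row − (-6)·(row 4/1).
Updated z-row coefficients: x: 0, y: 0, s1: 0, s2: 0, s3: -2/3, s4: 6.
The most negative is -2/3 in column s3, so s3 would enter next.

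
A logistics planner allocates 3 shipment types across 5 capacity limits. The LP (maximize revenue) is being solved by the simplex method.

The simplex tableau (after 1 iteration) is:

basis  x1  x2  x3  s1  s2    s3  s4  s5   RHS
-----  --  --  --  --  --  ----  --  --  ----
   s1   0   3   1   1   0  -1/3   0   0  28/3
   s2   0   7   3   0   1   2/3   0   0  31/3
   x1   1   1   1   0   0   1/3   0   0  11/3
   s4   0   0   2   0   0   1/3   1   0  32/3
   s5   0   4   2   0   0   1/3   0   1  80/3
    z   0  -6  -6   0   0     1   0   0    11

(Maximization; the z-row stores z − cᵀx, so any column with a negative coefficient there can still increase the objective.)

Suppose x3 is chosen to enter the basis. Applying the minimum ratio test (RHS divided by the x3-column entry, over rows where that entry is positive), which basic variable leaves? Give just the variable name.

s2

Ratios: row 1 (s1): (28/3)/1 = 28/3; row 2 (s2): (31/3)/3 = 31/9; row 3 (x1): (11/3)/1 = 11/3; row 4 (s4): (32/3)/2 = 16/3; row 5 (s5): (80/3)/2 = 40/3.
Minimum ratio 31/9 is in the s2 row, so s2 leaves.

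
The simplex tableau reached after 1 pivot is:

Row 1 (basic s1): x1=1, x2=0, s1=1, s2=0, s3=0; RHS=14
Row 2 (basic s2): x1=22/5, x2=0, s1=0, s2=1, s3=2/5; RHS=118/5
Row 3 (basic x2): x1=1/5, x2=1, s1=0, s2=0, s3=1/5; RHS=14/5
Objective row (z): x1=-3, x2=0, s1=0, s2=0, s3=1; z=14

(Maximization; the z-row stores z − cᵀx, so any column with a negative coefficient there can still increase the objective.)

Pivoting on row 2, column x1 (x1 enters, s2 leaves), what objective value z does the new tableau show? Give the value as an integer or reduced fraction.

331/11

Minimum ratio for x1: (118/5)/(22/5) = 59/11.
z changes by −(z-row coeff of x1)·ratio = −(-3)·(59/11) = 177/11.
New z = 14 + (177/11) = 331/11.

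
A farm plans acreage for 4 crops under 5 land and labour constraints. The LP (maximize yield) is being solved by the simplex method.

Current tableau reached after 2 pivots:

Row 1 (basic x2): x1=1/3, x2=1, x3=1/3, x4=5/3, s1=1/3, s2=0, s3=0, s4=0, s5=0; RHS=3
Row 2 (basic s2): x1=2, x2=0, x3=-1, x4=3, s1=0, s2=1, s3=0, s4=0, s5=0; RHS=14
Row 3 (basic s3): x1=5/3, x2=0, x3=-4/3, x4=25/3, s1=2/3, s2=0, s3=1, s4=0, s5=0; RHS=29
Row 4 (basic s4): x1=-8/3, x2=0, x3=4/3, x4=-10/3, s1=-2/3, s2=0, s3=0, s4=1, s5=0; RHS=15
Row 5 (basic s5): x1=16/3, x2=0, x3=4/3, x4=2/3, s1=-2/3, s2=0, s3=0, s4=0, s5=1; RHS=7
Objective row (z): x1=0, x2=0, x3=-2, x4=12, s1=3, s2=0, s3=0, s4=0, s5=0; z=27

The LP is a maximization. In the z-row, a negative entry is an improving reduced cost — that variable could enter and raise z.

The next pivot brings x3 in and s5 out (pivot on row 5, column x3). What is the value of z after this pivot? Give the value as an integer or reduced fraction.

Minimum ratio for x3: 7/(4/3) = 21/4.
z changes by −(z-row coeff of x3)·ratio = −(-2)·(21/4) = 21/2.
New z = 27 + (21/2) = 75/2.

75/2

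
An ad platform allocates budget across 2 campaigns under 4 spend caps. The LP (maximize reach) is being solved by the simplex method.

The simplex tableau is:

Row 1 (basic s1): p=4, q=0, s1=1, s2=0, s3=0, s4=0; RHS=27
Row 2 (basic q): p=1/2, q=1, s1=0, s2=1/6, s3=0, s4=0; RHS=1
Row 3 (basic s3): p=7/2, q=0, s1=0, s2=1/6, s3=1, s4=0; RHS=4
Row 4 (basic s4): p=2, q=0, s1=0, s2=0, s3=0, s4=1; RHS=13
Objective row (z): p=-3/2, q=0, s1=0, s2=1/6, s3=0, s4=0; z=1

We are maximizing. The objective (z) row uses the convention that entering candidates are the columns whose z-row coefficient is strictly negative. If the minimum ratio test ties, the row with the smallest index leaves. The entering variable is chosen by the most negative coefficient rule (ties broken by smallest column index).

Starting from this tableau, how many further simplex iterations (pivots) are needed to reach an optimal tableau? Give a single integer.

pivot: p in, s3 out → z = 19/7
No improving column remains; optimal.

1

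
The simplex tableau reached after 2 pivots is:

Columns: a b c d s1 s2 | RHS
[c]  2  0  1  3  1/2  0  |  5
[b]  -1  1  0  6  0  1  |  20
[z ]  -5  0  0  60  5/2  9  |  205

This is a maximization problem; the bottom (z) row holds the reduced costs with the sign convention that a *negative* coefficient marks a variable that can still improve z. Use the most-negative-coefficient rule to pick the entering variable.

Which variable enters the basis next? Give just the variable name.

a

Objective-row coefficients: a: -5, b: 0, c: 0, d: 60, s1: 5/2, s2: 9.
The most negative is -5 in column a, so a enters.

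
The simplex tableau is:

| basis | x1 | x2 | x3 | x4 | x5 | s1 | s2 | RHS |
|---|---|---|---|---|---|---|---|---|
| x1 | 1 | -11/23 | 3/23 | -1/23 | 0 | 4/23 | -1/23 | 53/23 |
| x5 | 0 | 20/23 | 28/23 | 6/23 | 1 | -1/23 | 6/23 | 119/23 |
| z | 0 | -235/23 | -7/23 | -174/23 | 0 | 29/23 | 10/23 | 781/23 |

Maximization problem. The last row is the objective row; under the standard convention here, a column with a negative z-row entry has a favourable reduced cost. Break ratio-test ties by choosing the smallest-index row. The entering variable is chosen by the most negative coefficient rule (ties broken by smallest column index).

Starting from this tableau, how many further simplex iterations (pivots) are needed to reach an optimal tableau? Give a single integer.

2

pivot: x2 in, x5 out → z = 379/4
pivot: x4 in, x2 out → z = 184
No improving column remains; optimal.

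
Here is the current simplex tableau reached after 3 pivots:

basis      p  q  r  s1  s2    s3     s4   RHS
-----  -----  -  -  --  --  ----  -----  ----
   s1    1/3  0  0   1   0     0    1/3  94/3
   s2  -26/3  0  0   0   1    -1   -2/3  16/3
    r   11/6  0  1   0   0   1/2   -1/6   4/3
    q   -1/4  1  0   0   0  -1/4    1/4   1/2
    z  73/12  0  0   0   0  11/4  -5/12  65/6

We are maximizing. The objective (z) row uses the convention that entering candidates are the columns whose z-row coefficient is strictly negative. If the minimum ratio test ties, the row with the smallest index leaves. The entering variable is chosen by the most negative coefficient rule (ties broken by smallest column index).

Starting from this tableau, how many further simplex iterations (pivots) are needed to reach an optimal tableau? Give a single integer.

pivot: s4 in, q out → z = 35/3
No improving column remains; optimal.

1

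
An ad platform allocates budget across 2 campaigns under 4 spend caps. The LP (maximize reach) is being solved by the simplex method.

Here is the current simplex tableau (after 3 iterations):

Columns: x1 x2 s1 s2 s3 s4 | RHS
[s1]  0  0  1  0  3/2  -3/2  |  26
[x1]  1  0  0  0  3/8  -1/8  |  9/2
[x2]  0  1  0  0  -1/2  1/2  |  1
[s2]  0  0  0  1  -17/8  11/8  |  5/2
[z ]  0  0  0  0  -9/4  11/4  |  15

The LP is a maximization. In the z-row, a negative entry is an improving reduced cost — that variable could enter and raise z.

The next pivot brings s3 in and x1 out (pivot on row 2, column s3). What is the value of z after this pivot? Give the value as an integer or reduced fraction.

42

Minimum ratio for s3: (9/2)/(3/8) = 12.
z changes by −(z-row coeff of s3)·ratio = −(-9/4)·12 = 27.
New z = 15 + 27 = 42.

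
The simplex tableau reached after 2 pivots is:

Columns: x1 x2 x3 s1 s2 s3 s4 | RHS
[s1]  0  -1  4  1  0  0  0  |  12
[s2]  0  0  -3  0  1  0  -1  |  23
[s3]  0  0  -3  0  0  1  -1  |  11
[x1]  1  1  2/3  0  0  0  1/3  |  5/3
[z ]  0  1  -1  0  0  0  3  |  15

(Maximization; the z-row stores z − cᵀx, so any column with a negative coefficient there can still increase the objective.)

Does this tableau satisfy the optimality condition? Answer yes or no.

no

Column x3 has objective-row coefficient -1, which is negative; an improving pivot exists, so not yet optimal.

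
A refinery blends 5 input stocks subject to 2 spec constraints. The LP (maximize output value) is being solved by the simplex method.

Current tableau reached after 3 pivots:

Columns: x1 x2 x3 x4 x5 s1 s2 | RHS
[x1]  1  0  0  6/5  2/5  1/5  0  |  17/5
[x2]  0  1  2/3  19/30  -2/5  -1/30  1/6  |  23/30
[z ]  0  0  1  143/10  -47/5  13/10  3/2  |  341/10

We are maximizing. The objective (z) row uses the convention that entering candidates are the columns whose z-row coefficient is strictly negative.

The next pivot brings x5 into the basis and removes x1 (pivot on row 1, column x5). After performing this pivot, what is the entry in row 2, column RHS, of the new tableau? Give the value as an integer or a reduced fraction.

25/6

Pivot element is row 1, column x5: 2/5.
Normalize row 1: new (row 1, RHS) = (17/5)/(2/5) = 17/2.
row 2 ← row 2 − (-2/5)·(new row 1): 23/30 − (-2/5)·(17/2) = 25/6.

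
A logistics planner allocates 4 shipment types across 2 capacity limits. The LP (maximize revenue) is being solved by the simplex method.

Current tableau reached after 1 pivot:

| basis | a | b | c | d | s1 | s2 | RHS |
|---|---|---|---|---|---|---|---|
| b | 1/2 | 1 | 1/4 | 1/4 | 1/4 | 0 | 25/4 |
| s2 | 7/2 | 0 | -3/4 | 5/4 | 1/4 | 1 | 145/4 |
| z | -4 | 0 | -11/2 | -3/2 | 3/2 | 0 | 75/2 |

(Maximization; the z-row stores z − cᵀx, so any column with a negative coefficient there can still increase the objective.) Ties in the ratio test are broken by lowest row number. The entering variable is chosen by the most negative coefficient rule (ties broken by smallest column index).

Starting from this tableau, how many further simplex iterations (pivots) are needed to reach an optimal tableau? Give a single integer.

pivot: c in, b out → z = 175
No improving column remains; optimal.

1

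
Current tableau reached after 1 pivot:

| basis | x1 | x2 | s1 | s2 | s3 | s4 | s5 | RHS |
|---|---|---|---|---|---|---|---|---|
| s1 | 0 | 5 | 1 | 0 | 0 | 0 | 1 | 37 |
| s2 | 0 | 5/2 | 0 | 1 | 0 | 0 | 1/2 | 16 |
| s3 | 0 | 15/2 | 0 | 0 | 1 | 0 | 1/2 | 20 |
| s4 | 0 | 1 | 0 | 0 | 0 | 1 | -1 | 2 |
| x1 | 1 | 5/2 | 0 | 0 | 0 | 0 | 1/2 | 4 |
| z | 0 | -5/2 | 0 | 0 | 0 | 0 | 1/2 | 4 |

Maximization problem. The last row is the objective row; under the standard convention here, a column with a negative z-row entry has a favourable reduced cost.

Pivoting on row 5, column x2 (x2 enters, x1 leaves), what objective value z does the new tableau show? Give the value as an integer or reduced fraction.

Minimum ratio for x2: 4/(5/2) = 8/5.
z changes by −(z-row coeff of x2)·ratio = −(-5/2)·(8/5) = 4.
New z = 4 + 4 = 8.

8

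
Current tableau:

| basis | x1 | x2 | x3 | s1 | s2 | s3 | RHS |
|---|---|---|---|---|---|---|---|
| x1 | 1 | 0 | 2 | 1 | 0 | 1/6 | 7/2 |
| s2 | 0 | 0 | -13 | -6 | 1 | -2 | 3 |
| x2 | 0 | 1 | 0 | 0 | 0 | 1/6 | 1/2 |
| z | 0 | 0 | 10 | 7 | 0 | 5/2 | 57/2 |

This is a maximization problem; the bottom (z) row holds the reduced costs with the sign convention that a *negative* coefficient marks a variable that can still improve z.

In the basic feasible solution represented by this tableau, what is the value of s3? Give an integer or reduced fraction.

0

s3 is nonbasic (not in the basis column), so its value in the current BFS is 0.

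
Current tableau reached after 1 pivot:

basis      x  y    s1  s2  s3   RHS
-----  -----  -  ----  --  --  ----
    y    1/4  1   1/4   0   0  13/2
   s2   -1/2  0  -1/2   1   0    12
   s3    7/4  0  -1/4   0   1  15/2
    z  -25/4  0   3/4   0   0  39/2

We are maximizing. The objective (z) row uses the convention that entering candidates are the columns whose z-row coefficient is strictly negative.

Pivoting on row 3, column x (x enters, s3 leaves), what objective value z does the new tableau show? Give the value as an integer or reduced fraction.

324/7

Minimum ratio for x: (15/2)/(7/4) = 30/7.
z changes by −(z-row coeff of x)·ratio = −(-25/4)·(30/7) = 375/14.
New z = 39/2 + (375/14) = 324/7.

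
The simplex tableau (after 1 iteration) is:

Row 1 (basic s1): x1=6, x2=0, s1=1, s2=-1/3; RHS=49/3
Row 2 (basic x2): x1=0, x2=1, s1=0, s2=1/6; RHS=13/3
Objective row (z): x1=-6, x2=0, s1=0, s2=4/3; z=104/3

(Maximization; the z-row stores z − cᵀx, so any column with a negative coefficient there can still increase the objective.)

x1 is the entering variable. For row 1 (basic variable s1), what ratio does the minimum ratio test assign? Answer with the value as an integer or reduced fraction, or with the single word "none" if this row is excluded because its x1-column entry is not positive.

Ratio = RHS / (x1 entry) = (49/3) / 6 = 49/18.

49/18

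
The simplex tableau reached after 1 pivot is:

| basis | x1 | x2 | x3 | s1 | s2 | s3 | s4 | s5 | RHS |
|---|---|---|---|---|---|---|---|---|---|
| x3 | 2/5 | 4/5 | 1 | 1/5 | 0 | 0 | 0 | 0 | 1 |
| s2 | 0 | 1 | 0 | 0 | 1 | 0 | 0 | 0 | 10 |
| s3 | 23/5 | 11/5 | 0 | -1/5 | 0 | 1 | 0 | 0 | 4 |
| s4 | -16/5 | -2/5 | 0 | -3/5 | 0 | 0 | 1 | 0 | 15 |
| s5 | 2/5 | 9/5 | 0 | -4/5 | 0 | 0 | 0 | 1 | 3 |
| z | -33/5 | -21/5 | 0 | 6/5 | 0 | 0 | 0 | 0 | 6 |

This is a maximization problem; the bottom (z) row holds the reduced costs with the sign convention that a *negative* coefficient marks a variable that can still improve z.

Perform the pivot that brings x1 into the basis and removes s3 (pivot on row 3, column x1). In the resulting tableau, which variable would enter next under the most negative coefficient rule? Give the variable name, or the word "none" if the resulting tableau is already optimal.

Pivot element 23/5. New z-row = old z-row − (-33/5)·(row 3/(23/5)).
Updated z-row coefficients: x1: 0, x2: -24/23, x3: 0, s1: 21/23, s2: 0, s3: 33/23, s4: 0, s5: 0.
The most negative is -24/23 in column x2, so x2 would enter next.

x2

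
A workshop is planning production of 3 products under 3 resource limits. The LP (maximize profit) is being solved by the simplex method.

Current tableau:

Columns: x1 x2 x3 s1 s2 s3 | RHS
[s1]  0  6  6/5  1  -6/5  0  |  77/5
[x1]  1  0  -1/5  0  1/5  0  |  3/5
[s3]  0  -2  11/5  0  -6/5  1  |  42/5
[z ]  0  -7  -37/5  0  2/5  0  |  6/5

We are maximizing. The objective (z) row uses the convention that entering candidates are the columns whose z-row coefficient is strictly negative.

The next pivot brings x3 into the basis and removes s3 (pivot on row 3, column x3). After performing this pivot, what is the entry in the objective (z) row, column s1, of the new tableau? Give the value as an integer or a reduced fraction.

Pivot element is row 3, column x3: 11/5.
Normalize row 3: new (row 3, s1) = 0/(11/5) = 0.
z-row ← z-row − (-37/5)·(new row 3): 0 − (-37/5)·0 = 0.

0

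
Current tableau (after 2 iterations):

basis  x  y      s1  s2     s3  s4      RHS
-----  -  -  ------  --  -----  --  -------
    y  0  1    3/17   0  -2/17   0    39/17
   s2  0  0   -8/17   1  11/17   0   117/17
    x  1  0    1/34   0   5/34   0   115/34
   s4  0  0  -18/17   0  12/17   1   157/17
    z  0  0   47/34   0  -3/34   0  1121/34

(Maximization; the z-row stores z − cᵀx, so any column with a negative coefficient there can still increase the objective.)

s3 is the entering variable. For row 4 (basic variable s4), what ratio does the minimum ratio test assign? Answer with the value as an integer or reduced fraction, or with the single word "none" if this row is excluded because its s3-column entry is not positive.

157/12

Ratio = RHS / (s3 entry) = (157/17) / (12/17) = 157/12.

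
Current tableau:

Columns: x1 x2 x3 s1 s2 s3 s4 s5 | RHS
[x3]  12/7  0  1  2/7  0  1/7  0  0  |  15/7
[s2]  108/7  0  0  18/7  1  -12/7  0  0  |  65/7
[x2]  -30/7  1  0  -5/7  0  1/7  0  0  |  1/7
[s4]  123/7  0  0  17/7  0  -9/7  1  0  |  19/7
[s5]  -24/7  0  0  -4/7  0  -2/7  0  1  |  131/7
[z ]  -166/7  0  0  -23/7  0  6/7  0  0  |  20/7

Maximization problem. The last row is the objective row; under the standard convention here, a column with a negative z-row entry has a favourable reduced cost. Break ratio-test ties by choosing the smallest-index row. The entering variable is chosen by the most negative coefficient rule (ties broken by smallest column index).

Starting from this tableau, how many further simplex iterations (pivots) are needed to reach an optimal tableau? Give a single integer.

pivot: x1 in, s4 out → z = 802/123
pivot: s3 in, x3 out → z = 38/3
No improving column remains; optimal.

2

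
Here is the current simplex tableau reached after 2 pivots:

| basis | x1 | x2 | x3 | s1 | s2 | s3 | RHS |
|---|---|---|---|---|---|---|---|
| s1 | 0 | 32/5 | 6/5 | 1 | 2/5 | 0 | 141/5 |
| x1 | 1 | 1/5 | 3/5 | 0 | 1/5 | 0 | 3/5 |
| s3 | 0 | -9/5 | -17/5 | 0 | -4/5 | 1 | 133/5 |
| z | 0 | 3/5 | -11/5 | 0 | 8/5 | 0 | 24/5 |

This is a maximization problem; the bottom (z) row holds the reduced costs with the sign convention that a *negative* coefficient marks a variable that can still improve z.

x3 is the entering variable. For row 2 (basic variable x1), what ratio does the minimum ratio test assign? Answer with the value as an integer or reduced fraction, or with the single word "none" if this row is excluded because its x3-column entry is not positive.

Ratio = RHS / (x3 entry) = (3/5) / (3/5) = 1.

1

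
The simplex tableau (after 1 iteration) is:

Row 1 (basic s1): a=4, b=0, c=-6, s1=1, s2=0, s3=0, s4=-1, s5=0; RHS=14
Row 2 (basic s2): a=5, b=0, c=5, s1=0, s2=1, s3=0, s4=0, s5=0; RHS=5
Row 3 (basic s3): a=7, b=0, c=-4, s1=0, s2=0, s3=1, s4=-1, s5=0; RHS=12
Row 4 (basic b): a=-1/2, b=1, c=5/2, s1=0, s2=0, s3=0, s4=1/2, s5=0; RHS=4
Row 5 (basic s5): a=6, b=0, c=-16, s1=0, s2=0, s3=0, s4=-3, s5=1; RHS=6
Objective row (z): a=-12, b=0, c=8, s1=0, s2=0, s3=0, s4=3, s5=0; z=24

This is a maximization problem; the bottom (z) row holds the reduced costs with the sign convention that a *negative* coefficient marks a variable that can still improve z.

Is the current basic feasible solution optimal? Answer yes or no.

Column a has objective-row coefficient -12, which is negative; an improving pivot exists, so not yet optimal.

no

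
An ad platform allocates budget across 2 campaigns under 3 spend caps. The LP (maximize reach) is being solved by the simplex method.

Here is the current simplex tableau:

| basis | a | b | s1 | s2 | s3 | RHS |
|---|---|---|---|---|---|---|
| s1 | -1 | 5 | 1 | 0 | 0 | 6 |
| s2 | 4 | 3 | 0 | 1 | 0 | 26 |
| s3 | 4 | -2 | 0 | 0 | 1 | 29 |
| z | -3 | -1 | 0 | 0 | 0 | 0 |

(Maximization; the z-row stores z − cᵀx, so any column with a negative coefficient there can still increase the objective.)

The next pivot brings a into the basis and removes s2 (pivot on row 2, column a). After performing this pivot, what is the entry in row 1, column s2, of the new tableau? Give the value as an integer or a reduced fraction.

Pivot element is row 2, column a: 4.
Normalize row 2: new (row 2, s2) = 1/4 = 1/4.
row 1 ← row 1 − (-1)·(new row 2): 0 − (-1)·(1/4) = 1/4.

1/4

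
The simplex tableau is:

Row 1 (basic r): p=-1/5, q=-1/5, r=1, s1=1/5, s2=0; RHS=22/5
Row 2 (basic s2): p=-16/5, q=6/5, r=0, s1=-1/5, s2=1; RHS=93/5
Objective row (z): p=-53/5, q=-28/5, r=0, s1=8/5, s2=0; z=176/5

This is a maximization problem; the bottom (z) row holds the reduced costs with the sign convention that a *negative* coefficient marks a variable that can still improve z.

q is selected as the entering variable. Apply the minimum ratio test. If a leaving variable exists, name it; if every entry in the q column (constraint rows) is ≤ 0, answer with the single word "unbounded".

s2

Ratios: row 1 (r): entry -1/5 ≤ 0, skip; row 2 (s2): (93/5)/(6/5) = 31/2.
Minimum ratio is in the s2 row, so s2 leaves.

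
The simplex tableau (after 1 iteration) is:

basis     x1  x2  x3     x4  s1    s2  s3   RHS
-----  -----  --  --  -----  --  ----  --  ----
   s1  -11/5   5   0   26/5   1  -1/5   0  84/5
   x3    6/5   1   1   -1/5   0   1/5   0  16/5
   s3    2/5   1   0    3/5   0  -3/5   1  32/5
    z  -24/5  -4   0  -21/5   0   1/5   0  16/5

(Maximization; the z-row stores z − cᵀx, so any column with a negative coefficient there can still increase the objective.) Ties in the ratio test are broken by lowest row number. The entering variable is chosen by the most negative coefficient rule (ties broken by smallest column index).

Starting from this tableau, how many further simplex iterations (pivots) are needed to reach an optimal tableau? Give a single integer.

pivot: x1 in, x3 out → z = 16
pivot: x4 in, s1 out → z = 1144/29
No improving column remains; optimal.

2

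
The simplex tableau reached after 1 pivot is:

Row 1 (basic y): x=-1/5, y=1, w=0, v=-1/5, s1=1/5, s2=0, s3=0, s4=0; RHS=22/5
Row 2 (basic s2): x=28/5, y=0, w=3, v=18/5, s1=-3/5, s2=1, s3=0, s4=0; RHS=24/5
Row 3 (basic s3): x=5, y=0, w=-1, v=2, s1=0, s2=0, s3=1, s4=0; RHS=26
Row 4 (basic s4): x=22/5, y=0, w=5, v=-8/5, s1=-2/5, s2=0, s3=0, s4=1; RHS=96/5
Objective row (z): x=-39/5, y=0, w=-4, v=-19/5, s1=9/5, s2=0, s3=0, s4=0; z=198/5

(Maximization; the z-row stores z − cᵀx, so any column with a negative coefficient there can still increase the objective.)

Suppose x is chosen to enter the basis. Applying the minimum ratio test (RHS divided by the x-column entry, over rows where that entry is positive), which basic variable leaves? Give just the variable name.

Ratios: row 1 (y): entry -1/5 ≤ 0, skip; row 2 (s2): (24/5)/(28/5) = 6/7; row 3 (s3): 26/5 = 26/5; row 4 (s4): (96/5)/(22/5) = 48/11.
Minimum ratio 6/7 is in the s2 row, so s2 leaves.

s2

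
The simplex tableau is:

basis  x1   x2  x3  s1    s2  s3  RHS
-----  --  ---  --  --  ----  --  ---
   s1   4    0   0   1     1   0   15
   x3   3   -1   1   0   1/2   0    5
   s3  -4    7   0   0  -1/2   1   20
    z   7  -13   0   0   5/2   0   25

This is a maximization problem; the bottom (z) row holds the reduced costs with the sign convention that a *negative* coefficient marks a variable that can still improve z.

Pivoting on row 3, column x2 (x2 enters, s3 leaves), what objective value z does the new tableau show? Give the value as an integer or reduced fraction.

435/7

Minimum ratio for x2: 20/7 = 20/7.
z changes by −(z-row coeff of x2)·ratio = −(-13)·(20/7) = 260/7.
New z = 25 + (260/7) = 435/7.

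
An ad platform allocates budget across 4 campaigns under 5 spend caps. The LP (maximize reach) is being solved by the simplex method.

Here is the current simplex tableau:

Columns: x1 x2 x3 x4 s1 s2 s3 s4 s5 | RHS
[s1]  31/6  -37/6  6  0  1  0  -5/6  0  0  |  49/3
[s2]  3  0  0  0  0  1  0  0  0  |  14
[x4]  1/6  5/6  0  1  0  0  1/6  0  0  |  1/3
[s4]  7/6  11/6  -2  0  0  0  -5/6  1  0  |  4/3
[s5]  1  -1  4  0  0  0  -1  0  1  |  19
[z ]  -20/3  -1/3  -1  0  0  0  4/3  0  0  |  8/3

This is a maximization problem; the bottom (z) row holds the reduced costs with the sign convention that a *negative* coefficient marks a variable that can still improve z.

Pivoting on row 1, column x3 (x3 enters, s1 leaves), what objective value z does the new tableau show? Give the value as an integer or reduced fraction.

97/18

Minimum ratio for x3: (49/3)/6 = 49/18.
z changes by −(z-row coeff of x3)·ratio = −(-1)·(49/18) = 49/18.
New z = 8/3 + (49/18) = 97/18.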